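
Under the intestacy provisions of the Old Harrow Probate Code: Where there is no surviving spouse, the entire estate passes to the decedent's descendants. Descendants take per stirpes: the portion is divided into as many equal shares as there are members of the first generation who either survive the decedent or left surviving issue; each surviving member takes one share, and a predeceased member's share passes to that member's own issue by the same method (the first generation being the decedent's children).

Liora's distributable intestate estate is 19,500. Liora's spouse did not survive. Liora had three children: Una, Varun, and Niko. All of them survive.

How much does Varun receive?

Varun receives 6,500.

The entire 19,500 passes to the descendants.
That amount (19,500) is divided into 3 shares of 6,500: Una, Varun, and Niko each take 6,500.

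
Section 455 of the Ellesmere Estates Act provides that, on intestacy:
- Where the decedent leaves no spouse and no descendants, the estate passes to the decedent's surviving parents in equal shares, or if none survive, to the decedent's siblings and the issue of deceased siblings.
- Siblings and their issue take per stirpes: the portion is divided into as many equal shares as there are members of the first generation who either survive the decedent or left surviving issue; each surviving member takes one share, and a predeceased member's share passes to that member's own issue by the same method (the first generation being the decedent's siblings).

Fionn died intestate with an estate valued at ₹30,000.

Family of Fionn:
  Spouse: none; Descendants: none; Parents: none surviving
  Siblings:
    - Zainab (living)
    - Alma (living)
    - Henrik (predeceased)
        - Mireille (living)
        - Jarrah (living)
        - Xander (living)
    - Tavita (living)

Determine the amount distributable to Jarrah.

Jarrah receives ₹2,500.

The entire ₹30,000 passes to the siblings and their issue.
That amount (₹30,000) is divided into 4 shares of ₹7,500: Zainab, Alma, and Tavita each take ₹7,500; Henrik's ₹7,500 share passes to Henrik's issue.
Henrik's share (₹7,500) is divided into 3 shares of ₹2,500: Mireille, Jarrah, and Xander each take ₹2,500.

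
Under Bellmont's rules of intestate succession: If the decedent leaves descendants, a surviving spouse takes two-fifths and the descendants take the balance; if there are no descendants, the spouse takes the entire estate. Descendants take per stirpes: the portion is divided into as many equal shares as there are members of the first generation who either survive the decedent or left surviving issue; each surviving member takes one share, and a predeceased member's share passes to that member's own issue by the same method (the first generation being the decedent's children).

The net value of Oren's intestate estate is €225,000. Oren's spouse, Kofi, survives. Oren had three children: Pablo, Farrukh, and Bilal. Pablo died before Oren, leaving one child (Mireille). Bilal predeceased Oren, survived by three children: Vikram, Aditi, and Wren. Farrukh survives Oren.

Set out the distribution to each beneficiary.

Kofi: €90,000; Mireille: €45,000; Farrukh: €45,000; Vikram: €15,000; Aditi: €15,000; Wren: €15,000

Kofi takes two-fifths of €225,000 = €90,000. The remaining €135,000 passes to the descendants.
The descendants' portion (€135,000) is divided into 3 shares of €45,000: Farrukh takes €45,000; Pablo's €45,000 share passes to Pablo's issue; Bilal's €45,000 share passes to Bilal's issue.
Pablo's share (€45,000) passes entirely to Mireille.
Bilal's share (€45,000) is divided into 3 shares of €15,000: Vikram, Aditi, and Wren each take €15,000.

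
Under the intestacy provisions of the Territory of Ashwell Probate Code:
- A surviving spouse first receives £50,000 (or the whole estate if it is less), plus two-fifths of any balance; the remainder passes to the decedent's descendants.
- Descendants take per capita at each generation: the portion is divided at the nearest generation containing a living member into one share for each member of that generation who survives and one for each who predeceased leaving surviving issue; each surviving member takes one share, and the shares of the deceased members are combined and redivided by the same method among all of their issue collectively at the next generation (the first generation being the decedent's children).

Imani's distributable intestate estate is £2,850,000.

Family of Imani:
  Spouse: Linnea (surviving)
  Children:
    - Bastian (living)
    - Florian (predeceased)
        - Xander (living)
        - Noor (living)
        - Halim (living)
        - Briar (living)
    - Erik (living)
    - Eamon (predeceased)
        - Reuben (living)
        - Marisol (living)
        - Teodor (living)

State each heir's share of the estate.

Linnea first takes £50,000, leaving a balance of £2,800,000. Linnea then takes two-fifths of the balance (£1,120,000), for a total of £1,170,000. The remaining £1,680,000 passes to the descendants.
The descendants' portion (£1,680,000) is divided at the children's generation into 4 shares of £420,000. Bastian and Erik each take £420,000. The 2 shares of the deceased (Florian and Eamon) are combined into a pool of £840,000.
That pool (£840,000) is divided at the grandchildren's generation equally among Xander, Noor, Halim, Briar, Reuben, Marisol, and Teodor: £120,000 each.

Linnea: £1,170,000; Bastian: £420,000; Xander: £120,000; Noor: £120,000; Halim: £120,000; Briar: £120,000; Erik: £420,000; Reuben: £120,000; Marisol: £120,000; Teodor: £120,000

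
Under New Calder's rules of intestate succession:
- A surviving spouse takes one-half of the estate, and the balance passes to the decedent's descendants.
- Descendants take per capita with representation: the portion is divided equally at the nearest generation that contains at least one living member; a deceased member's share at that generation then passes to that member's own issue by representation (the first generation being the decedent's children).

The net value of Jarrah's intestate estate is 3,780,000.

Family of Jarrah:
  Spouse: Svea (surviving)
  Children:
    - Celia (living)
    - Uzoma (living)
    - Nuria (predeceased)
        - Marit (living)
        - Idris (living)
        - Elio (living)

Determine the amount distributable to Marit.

Marit receives 210,000.

Svea takes one-half of 3,780,000 = 1,890,000. The remaining 1,890,000 passes to the descendants.
The descendants' portion (1,890,000) is divided into 3 shares of 630,000: Celia and Uzoma each take 630,000; Nuria's 630,000 share passes to Nuria's issue.
Nuria's share (630,000) is divided into 3 shares of 210,000: Marit, Idris, and Elio each take 210,000.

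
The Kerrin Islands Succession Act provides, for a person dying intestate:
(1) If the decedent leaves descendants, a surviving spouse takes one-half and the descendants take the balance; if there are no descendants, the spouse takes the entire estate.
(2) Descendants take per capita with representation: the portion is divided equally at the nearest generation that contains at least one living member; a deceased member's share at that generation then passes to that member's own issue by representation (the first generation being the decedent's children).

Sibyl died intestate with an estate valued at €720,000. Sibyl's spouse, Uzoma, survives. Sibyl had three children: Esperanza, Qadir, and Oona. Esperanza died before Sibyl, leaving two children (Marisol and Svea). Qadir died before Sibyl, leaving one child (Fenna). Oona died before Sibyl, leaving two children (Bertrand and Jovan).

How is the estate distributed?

Uzoma takes one-half of €720,000 = €360,000. The remaining €360,000 passes to the descendants.
No child survives, so the initial division is made at the grandchildren's generation.
The descendants' portion (€360,000) is divided into 5 shares of €72,000: Marisol, Svea, Fenna, Bertrand, and Jovan each take €72,000.

Uzoma: €360,000; Marisol: €72,000; Svea: €72,000; Fenna: €72,000; Bertrand: €72,000; Jovan: €72,000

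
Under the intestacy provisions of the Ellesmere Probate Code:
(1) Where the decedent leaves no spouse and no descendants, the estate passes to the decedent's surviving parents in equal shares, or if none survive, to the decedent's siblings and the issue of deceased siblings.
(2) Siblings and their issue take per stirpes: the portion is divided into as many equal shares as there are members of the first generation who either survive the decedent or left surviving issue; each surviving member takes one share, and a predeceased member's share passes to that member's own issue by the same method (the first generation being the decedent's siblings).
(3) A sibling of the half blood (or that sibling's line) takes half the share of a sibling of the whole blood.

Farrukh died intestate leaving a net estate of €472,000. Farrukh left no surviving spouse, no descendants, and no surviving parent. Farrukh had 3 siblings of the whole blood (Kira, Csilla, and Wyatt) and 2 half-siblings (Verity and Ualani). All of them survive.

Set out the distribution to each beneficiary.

The entire €472,000 passes to the siblings and their issue.
Counting each half-blood sibling's line as half a unit, there are 4 units in €472,000, so one unit is €118,000. Whole-blood lines (Kira, Csilla, and Wyatt) take €118,000 each; half-blood lines (Verity and Ualani) take €59,000 each.

Verity: €59,000; Kira: €118,000; Ualani: €59,000; Csilla: €118,000; Wyatt: €118,000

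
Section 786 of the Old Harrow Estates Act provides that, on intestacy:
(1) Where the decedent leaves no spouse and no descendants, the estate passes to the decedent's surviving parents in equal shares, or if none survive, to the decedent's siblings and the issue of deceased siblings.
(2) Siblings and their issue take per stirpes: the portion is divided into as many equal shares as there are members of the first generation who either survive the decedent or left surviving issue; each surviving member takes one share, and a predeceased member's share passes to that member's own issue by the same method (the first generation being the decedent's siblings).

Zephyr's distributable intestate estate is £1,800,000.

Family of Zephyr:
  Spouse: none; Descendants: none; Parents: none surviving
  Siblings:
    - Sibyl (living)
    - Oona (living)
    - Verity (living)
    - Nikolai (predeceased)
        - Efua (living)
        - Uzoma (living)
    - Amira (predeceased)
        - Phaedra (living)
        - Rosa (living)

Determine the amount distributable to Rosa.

Rosa receives £180,000.

The entire £1,800,000 passes to the siblings and their issue.
That amount (£1,800,000) is divided into 5 shares of £360,000: Sibyl, Oona, and Verity each take £360,000; Nikolai's £360,000 share passes to Nikolai's issue; Amira's £360,000 share passes to Amira's issue.
Nikolai's share (£360,000) is divided into 2 shares of £180,000: Efua and Uzoma each take £180,000.
Amira's share (£360,000) is divided into 2 shares of £180,000: Phaedra and Rosa each take £180,000.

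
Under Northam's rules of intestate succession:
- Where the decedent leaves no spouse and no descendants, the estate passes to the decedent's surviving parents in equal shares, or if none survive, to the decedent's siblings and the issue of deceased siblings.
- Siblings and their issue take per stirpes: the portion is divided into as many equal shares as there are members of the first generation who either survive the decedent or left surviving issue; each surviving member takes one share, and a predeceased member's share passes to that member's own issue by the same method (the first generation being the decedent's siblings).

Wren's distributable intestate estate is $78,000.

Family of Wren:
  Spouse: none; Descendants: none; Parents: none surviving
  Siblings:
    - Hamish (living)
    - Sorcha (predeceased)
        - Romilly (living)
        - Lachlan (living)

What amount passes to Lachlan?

Lachlan receives $19,500.

The entire $78,000 passes to the siblings and their issue.
That amount ($78,000) is divided into 2 shares of $39,000: Hamish takes $39,000; Sorcha's $39,000 share passes to Sorcha's issue.
Sorcha's share ($39,000) is divided into 2 shares of $19,500: Romilly and Lachlan each take $19,500.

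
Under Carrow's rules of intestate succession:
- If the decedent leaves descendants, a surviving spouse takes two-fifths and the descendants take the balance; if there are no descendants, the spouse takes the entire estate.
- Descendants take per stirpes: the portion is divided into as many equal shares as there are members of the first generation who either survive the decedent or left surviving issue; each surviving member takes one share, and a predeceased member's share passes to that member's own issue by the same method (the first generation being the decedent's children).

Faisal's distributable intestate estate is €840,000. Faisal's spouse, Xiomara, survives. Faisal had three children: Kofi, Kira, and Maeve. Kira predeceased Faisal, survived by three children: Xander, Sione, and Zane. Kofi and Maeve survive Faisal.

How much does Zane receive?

Xiomara takes two-fifths of €840,000 = €336,000. The remaining €504,000 passes to the descendants.
The descendants' portion (€504,000) is divided into 3 shares of €168,000: Kofi and Maeve each take €168,000; Kira's €168,000 share passes to Kira's issue.
Kira's share (€168,000) is divided into 3 shares of €56,000: Xander, Sione, and Zane each take €56,000.

Zane receives €56,000.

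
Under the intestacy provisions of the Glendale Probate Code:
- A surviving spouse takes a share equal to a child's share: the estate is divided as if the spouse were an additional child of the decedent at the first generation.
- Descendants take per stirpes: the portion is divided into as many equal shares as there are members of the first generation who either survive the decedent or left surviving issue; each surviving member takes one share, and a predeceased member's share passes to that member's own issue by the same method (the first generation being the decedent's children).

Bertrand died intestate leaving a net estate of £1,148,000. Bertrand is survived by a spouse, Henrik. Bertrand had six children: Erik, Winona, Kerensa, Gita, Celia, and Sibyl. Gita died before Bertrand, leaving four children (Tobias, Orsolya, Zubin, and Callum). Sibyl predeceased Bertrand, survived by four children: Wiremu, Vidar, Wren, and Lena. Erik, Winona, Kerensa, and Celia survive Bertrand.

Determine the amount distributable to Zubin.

Zubin receives £41,000.

The spouse counts as an additional share at the children's level, so there are 7 primary shares of £164,000. Henrik takes one such share (£164,000).
The children's combined portion (£984,000) is divided into 6 shares of £164,000: Erik, Winona, Kerensa, and Celia each take £164,000; Gita's £164,000 share passes to Gita's issue; Sibyl's £164,000 share passes to Sibyl's issue.
Gita's share (£164,000) is divided into 4 shares of £41,000: Tobias, Orsolya, Zubin, and Callum each take £41,000.
Sibyl's share (£164,000) is divided into 4 shares of £41,000: Wiremu, Vidar, Wren, and Lena each take £41,000.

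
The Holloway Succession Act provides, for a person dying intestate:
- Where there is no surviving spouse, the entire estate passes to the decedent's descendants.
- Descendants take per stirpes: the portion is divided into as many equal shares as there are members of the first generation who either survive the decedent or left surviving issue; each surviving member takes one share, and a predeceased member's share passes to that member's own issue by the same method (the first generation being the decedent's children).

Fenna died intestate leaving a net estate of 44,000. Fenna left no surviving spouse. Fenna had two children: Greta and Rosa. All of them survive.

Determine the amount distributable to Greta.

The entire 44,000 passes to the descendants.
That amount (44,000) is divided into 2 shares of 22,000: Greta and Rosa each take 22,000.

Greta receives 22,000.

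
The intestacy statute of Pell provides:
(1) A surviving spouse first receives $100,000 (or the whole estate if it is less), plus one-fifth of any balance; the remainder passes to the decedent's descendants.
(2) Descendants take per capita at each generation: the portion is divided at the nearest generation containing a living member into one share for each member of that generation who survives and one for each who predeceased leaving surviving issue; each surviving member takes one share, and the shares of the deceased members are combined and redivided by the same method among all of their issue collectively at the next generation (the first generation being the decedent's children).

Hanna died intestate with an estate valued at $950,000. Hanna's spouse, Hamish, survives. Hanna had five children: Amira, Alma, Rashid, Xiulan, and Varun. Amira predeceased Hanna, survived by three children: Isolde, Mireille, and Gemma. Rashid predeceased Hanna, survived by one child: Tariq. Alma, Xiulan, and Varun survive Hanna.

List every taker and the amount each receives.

Hamish first takes $100,000, leaving a balance of $850,000. Hamish then takes one-fifth of the balance ($170,000), for a total of $270,000. The remaining $680,000 passes to the descendants.
The descendants' portion ($680,000) is divided at the children's generation into 5 shares of $136,000. Alma, Xiulan, and Varun each take $136,000. The 2 shares of the deceased (Amira and Rashid) are combined into a pool of $272,000.
That pool ($272,000) is divided at the grandchildren's generation equally among Isolde, Mireille, Gemma, and Tariq: $68,000 each.

Hamish: $270,000; Isolde: $68,000; Mireille: $68,000; Gemma: $68,000; Alma: $136,000; Tariq: $68,000; Xiulan: $136,000; Varun: $136,000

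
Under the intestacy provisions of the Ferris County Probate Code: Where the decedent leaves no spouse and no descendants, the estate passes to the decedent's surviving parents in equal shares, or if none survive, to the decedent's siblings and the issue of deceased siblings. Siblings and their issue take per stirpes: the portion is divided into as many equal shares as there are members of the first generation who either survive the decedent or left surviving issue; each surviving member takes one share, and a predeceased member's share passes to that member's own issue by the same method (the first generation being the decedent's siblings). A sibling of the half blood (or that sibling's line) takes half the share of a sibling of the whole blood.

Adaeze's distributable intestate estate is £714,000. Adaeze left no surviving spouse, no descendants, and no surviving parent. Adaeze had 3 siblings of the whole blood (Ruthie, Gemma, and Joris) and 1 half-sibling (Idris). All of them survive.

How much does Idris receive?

Idris receives £102,000.

The entire £714,000 passes to the siblings and their issue.
Counting each half-blood sibling's line as half a unit, there are 7/2 units in £714,000, so one unit is £204,000. Whole-blood lines (Ruthie, Gemma, and Joris) take £204,000 each; half-blood lines (Idris) take £102,000 each.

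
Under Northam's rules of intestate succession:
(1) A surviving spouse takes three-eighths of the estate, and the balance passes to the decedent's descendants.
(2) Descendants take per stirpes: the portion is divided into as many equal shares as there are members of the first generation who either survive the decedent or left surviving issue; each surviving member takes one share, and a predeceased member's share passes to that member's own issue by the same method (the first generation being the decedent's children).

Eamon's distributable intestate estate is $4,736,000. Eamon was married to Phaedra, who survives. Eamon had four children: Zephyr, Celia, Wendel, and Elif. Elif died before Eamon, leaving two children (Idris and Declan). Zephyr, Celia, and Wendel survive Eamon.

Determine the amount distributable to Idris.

Idris receives $370,000.

Phaedra takes three-eighths of $4,736,000 = $1,776,000. The remaining $2,960,000 passes to the descendants.
The descendants' portion ($2,960,000) is divided into 4 shares of $740,000: Zephyr, Celia, and Wendel each take $740,000; Elif's $740,000 share passes to Elif's issue.
Elif's share ($740,000) is divided into 2 shares of $370,000: Idris and Declan each take $370,000.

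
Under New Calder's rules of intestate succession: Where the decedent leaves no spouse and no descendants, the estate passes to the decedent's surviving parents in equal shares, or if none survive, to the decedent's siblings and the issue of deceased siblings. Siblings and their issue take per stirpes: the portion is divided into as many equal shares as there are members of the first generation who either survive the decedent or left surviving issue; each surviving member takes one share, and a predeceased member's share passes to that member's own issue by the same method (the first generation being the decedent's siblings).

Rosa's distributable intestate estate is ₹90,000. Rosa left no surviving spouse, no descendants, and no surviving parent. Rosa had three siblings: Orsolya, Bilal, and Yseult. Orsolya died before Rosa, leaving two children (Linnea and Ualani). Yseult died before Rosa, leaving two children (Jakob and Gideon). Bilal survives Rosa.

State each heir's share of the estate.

The entire ₹90,000 passes to the siblings and their issue.
That amount (₹90,000) is divided into 3 shares of ₹30,000: Bilal takes ₹30,000; Orsolya's ₹30,000 share passes to Orsolya's issue; Yseult's ₹30,000 share passes to Yseult's issue.
Orsolya's share (₹30,000) is divided into 2 shares of ₹15,000: Linnea and Ualani each take ₹15,000.
Yseult's share (₹30,000) is divided into 2 shares of ₹15,000: Jakob and Gideon each take ₹15,000.

Linnea: ₹15,000; Ualani: ₹15,000; Bilal: ₹30,000; Jakob: ₹15,000; Gideon: ₹15,000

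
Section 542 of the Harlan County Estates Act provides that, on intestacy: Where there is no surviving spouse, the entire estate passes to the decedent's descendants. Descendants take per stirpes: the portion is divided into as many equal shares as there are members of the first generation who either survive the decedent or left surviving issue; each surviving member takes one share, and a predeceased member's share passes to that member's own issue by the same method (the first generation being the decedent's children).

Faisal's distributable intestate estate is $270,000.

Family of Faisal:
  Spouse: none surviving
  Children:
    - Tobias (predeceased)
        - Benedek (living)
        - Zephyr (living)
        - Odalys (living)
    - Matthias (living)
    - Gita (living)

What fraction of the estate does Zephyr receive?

Zephyr receives 1/9 of the estate.

The entire $270,000 passes to the descendants.
That amount ($270,000) is divided into 3 shares of $90,000: Matthias and Gita each take $90,000; Tobias's $90,000 share passes to Tobias's issue.
Tobias's share ($90,000) is divided into 3 shares of $30,000: Benedek, Zephyr, and Odalys each take $30,000.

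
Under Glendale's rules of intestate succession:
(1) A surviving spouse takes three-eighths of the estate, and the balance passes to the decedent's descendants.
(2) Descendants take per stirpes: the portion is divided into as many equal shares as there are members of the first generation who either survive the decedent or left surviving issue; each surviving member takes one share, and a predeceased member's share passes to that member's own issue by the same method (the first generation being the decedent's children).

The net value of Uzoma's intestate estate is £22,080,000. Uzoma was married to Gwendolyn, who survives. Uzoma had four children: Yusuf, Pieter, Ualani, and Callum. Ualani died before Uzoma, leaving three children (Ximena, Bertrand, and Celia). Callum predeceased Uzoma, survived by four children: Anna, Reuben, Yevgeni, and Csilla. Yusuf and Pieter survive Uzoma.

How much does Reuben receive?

Reuben receives £862,500.

Gwendolyn takes three-eighths of £22,080,000 = £8,280,000. The remaining £13,800,000 passes to the descendants.
The descendants' portion (£13,800,000) is divided into 4 shares of £3,450,000: Yusuf and Pieter each take £3,450,000; Ualani's £3,450,000 share passes to Ualani's issue; Callum's £3,450,000 share passes to Callum's issue.
Ualani's share (£3,450,000) is divided into 3 shares of £1,150,000: Ximena, Bertrand, and Celia each take £1,150,000.
Callum's share (£3,450,000) is divided into 4 shares of £862,500: Anna, Reuben, Yevgeni, and Csilla each take £862,500.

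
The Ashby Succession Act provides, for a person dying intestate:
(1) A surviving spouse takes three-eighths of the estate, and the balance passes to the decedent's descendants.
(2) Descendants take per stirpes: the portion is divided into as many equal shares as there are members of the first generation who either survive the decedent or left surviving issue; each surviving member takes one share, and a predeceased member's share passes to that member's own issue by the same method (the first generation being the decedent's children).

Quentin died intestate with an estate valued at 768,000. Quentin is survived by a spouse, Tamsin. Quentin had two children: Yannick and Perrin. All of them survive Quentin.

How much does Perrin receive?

Tamsin takes three-eighths of 768,000 = 288,000. The remaining 480,000 passes to the descendants.
The descendants' portion (480,000) is divided into 2 shares of 240,000: Yannick and Perrin each take 240,000.

Perrin receives 240,000.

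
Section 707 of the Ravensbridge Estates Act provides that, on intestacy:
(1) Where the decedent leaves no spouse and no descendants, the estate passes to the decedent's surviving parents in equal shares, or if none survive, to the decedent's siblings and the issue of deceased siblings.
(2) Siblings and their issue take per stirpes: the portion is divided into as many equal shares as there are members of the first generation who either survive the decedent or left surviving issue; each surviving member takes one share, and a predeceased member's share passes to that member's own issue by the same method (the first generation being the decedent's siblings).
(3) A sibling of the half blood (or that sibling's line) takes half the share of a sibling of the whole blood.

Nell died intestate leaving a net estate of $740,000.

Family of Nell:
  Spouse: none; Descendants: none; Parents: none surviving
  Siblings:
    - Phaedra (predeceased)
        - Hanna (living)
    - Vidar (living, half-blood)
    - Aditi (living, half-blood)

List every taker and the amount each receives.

The entire $740,000 passes to the siblings and their issue.
Counting each half-blood sibling's line as half a unit, there are 2 units in $740,000, so one unit is $370,000. Whole-blood lines (Phaedra) take $370,000 each; half-blood lines (Vidar and Aditi) take $185,000 each.
Phaedra's share ($370,000) passes entirely to Hanna.

Hanna: $370,000; Vidar: $185,000; Aditi: $185,000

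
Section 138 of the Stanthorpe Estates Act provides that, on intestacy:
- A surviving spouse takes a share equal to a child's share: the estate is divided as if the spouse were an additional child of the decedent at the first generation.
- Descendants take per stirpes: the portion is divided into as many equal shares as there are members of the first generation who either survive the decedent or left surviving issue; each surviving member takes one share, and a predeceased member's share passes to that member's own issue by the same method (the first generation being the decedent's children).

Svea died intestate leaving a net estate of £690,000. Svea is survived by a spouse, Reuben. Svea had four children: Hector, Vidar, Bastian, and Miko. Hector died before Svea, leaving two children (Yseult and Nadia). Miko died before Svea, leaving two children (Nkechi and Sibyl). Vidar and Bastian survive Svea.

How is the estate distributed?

The spouse counts as an additional share at the children's level, so there are 5 primary shares of £138,000. Reuben takes one such share (£138,000).
The children's combined portion (£552,000) is divided into 4 shares of £138,000: Vidar and Bastian each take £138,000; Hector's £138,000 share passes to Hector's issue; Miko's £138,000 share passes to Miko's issue.
Hector's share (£138,000) is divided into 2 shares of £69,000: Yseult and Nadia each take £69,000.
Miko's share (£138,000) is divided into 2 shares of £69,000: Nkechi and Sibyl each take £69,000.

Reuben: £138,000; Yseult: £69,000; Nadia: £69,000; Vidar: £138,000; Bastian: £138,000; Nkechi: £69,000; Sibyl: £69,000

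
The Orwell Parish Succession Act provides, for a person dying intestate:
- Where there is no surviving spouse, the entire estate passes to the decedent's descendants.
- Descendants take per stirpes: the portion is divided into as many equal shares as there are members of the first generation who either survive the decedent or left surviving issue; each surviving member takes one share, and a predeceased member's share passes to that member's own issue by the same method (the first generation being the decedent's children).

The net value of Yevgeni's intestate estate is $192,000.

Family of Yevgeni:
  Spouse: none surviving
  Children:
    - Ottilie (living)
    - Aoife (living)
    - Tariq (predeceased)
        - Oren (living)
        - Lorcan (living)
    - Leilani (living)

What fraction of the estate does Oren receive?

The entire $192,000 passes to the descendants.
That amount ($192,000) is divided into 4 shares of $48,000: Ottilie, Aoife, and Leilani each take $48,000; Tariq's $48,000 share passes to Tariq's issue.
Tariq's share ($48,000) is divided into 2 shares of $24,000: Oren and Lorcan each take $24,000.

Oren receives 1/8 of the estate.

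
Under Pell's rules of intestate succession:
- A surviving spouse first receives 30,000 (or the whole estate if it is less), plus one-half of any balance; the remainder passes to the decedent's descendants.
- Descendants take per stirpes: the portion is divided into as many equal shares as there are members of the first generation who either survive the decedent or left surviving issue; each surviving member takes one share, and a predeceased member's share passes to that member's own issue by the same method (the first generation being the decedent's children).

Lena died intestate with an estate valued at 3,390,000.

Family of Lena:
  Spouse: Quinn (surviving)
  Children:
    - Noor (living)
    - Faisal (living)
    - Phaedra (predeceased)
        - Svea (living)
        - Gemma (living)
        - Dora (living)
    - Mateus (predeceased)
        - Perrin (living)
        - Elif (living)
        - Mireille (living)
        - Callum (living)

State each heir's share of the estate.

Quinn first takes 30,000, leaving a balance of 3,360,000. Quinn then takes one-half of the balance (1,680,000), for a total of 1,710,000. The remaining 1,680,000 passes to the descendants.
The descendants' portion (1,680,000) is divided into 4 shares of 420,000: Noor and Faisal each take 420,000; Phaedra's 420,000 share passes to Phaedra's issue; Mateus's 420,000 share passes to Mateus's issue.
Phaedra's share (420,000) is divided into 3 shares of 140,000: Svea, Gemma, and Dora each take 140,000.
Mateus's share (420,000) is divided into 4 shares of 105,000: Perrin, Elif, Mireille, and Callum each take 105,000.

Quinn: 1,710,000; Noor: 420,000; Faisal: 420,000; Svea: 140,000; Gemma: 140,000; Dora: 140,000; Perrin: 105,000; Elif: 105,000; Mireille: 105,000; Callum: 105,000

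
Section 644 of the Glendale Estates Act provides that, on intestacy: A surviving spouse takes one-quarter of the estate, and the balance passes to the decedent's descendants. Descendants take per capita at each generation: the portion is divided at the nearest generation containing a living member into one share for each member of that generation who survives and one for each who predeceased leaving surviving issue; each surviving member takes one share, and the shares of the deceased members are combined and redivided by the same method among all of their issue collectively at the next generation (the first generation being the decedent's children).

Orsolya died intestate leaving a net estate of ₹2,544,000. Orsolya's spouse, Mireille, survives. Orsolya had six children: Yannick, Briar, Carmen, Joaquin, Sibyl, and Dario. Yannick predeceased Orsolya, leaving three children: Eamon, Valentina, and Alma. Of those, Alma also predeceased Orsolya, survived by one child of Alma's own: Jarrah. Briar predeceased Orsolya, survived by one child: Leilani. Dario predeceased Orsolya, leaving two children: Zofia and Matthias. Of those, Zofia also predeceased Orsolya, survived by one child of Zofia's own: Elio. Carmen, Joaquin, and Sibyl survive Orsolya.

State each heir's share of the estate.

Mireille: ₹636,000; Eamon: ₹159,000; Valentina: ₹159,000; Jarrah: ₹159,000; Leilani: ₹159,000; Carmen: ₹318,000; Joaquin: ₹318,000; Sibyl: ₹318,000; Elio: ₹159,000; Matthias: ₹159,000

Mireille takes one-quarter of ₹2,544,000 = ₹636,000. The remaining ₹1,908,000 passes to the descendants.
The descendants' portion (₹1,908,000) is divided at the children's generation into 6 shares of ₹318,000. Carmen, Joaquin, and Sibyl each take ₹318,000. The 3 shares of the deceased (Yannick, Briar, and Dario) are combined into a pool of ₹954,000.
That pool (₹954,000) is divided at the grandchildren's generation into 6 shares of ₹159,000. Eamon, Valentina, Leilani, and Matthias each take ₹159,000. The 2 shares of the deceased (Alma and Zofia) are combined into a pool of ₹318,000.
That pool (₹318,000) is divided at the great-grandchildren's generation equally among Jarrah and Elio: ₹159,000 each.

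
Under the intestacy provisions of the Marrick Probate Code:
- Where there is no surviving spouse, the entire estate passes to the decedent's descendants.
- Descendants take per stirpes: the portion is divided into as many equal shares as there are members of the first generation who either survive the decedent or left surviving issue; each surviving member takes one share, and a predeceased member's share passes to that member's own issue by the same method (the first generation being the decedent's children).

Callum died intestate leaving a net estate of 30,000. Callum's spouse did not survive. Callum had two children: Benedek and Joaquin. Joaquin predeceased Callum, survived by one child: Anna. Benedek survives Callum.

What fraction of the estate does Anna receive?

Anna receives 1/2 of the estate.

The entire 30,000 passes to the descendants.
That amount (30,000) is divided into 2 shares of 15,000: Benedek takes 15,000; Joaquin's 15,000 share passes to Joaquin's issue.
Joaquin's share (15,000) passes entirely to Anna.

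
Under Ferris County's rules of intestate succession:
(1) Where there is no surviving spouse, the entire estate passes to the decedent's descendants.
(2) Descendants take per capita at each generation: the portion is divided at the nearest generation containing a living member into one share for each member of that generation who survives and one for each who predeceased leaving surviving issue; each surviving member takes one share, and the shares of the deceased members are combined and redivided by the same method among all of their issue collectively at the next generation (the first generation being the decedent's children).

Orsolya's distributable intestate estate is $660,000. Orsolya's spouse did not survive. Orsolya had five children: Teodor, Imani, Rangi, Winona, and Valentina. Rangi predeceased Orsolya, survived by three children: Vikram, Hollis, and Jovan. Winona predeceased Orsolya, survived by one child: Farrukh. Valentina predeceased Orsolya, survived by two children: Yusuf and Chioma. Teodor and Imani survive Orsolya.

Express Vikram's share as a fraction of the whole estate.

Vikram receives 1/10 of the estate.

The entire $660,000 passes to the descendants.
That amount ($660,000) is divided at the children's generation into 5 shares of $132,000. Teodor and Imani each take $132,000. The 3 shares of the deceased (Rangi, Winona, and Valentina) are combined into a pool of $396,000.
That pool ($396,000) is divided at the grandchildren's generation equally among Vikram, Hollis, Jovan, Farrukh, Yusuf, and Chioma: $66,000 each.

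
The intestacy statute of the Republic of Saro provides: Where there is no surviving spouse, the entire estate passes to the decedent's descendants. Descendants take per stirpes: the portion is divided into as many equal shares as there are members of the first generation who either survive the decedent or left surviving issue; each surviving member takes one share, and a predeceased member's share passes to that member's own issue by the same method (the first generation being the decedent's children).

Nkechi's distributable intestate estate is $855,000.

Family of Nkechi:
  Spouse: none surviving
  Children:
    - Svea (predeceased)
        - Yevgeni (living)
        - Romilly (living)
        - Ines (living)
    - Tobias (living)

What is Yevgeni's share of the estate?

Yevgeni receives $142,500.

The entire $855,000 passes to the descendants.
That amount ($855,000) is divided into 2 shares of $427,500: Tobias takes $427,500; Svea's $427,500 share passes to Svea's issue.
Svea's share ($427,500) is divided into 3 shares of $142,500: Yevgeni, Romilly, and Ines each take $142,500.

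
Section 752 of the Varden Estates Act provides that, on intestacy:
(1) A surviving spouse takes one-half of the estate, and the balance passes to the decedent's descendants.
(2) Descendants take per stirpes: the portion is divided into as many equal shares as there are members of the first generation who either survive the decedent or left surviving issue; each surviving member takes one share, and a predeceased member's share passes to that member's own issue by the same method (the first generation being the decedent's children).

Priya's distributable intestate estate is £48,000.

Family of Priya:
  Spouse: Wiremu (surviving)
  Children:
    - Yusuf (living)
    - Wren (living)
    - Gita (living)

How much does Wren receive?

Wiremu takes one-half of £48,000 = £24,000. The remaining £24,000 passes to the descendants.
The descendants' portion (£24,000) is divided into 3 shares of £8,000: Yusuf, Wren, and Gita each take £8,000.

Wren receives £8,000.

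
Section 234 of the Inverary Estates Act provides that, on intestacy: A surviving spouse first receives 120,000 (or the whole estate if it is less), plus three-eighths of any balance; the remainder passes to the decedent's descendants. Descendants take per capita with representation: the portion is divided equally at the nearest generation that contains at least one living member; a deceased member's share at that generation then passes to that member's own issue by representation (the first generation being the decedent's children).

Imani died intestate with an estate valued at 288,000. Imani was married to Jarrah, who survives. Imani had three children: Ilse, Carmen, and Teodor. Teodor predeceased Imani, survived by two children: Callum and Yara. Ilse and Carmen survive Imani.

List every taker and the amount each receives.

Jarrah: 183,000; Ilse: 35,000; Carmen: 35,000; Callum: 17,500; Yara: 17,500

Jarrah first takes 120,000, leaving a balance of 168,000. Jarrah then takes three-eighths of the balance (63,000), for a total of 183,000. The remaining 105,000 passes to the descendants.
The descendants' portion (105,000) is divided into 3 shares of 35,000: Ilse and Carmen each take 35,000; Teodor's 35,000 share passes to Teodor's issue.
Teodor's share (35,000) is divided into 2 shares of 17,500: Callum and Yara each take 17,500.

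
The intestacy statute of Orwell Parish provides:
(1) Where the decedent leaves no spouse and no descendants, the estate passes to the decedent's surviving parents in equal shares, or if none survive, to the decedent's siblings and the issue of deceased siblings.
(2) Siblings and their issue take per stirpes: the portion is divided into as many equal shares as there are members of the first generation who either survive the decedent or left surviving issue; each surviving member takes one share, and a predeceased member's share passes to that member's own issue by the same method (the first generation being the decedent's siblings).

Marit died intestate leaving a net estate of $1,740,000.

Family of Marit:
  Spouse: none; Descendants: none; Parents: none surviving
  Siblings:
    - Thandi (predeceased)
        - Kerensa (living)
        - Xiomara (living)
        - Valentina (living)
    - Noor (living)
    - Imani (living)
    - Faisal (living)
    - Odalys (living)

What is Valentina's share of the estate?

Valentina receives $116,000.

The entire $1,740,000 passes to the siblings and their issue.
That amount ($1,740,000) is divided into 5 shares of $348,000: Noor, Imani, Faisal, and Odalys each take $348,000; Thandi's $348,000 share passes to Thandi's issue.
Thandi's share ($348,000) is divided into 3 shares of $116,000: Kerensa, Xiomara, and Valentina each take $116,000.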